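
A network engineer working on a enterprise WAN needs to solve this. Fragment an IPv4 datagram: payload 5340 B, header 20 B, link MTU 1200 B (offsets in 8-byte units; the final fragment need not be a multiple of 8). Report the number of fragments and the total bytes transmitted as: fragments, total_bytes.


Max data per non-final fragment = floor((MTU - header)/8)*8 = floor((1200 - 20)/8)*8 = floor(1180/8)*8 = 1176 B
Final fragment needs no 8-byte alignment: it can carry up to MTU - header = 1180 B
Non-final fragments needed = ceil((payload - 1180) / 1176) = ceil(4160/1176) = ceil(3.5374) = 4
Number of fragments = 4 + 1 = 5
Fragment sizes (data): 4 * 1176 B + 636 B (last, 636 <= 1180 OK)
Total bytes sent = payload + n_frags * header = 5340 + 5*20 = 5340 + 100 = 5440 B

5, 5440


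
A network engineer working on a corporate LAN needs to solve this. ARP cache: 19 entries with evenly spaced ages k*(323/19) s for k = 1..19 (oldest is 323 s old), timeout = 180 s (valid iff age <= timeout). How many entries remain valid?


Ages are k * 323/19 s for k = 1..19 (spacing = 17.0000 s).
Entry k is valid iff k * 323/19 <= 180 iff k <= 19 * 180 / 323 = 10.5882
n_valid = floor(10.5882) = 10
(n_stale = 19 - 10 = 9)

10


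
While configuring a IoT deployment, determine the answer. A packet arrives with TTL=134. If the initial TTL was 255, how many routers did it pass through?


Given: initial TTL = 255, received TTL = 134
Hops = initial TTL - received TTL
Hops = 255 - 134 = 121

121


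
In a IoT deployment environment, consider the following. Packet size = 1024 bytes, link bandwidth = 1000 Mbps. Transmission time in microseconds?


Given: packet = 1024 bytes, bandwidth = 1000 Mbps
Packet in bits = 1024 * 8 = 8192 bits
Bandwidth = 1000 * 10^6 = 1000000000 bps
Time = 8192 / 1000000000 seconds
Time in us = 8192 * 10^6 / 1000000000 = 8.192

8.192


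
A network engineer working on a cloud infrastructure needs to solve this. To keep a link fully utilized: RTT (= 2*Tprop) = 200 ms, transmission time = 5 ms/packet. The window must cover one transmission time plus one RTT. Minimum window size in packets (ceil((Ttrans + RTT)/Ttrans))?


Given: Ttrans = 5 ms, RTT = 200 ms (= 2 * Tprop, Tprop = 100 ms)
Time until first ACK returns = Ttrans + RTT = 5 + 200 = 205 ms
Need W * Ttrans >= Ttrans + RTT  ->  W >= (Ttrans + RTT) / Ttrans
(Ttrans + RTT) / Ttrans = 205 / 5 = 41
W_min = ceil(41) = 41

41


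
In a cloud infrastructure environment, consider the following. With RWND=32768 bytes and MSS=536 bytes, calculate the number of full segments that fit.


Given: RWND = 32768 bytes, MSS = 536 bytes
Full segments = floor(RWND / MSS)
Full segments = floor(32768 / 536)
Full segments = floor(61.1343) = 61

61


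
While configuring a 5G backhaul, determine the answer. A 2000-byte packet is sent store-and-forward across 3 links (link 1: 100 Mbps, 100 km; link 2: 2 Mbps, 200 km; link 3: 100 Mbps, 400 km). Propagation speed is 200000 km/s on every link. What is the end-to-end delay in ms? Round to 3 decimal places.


Packet = 2000 bytes = 16000 bits. Store-and-forward: sum (t_trans + t_prop) per link.
Link 1: t_trans = 16000/(100*10^6) s = 0.1600 ms; t_prop = 100/200000 s = 0.5000 ms; subtotal = 0.6600 ms
Link 2: t_trans = 16000/(2*10^6) s = 8.0000 ms; t_prop = 200/200000 s = 1.0000 ms; subtotal = 9.0000 ms
Link 3: t_trans = 16000/(100*10^6) s = 0.1600 ms; t_prop = 400/200000 s = 2.0000 ms; subtotal = 2.1600 ms
End-to-end = 0.6600 + 9.0000 + 2.1600 = 11.8200 ms -> 11.820 ms (3 dp)

11.820


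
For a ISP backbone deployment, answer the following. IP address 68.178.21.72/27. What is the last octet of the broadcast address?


Given: IP = 68.178.21.72, prefix = /27
Host bits = 32 - 27 = 5
Network last octet = 72 AND mask = 64
Host part size = 2^5 - 1 = 31
Broadcast last octet = 64 OR 31 = 95

95


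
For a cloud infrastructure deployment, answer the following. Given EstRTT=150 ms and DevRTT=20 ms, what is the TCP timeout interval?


Given: EstRTT = 150 ms, DevRTT = 20 ms
Timeout = EstRTT + 4 * DevRTT
4 * DevRTT = 4 * 20 = 80
Timeout = 150 + 80 = 230 ms

230


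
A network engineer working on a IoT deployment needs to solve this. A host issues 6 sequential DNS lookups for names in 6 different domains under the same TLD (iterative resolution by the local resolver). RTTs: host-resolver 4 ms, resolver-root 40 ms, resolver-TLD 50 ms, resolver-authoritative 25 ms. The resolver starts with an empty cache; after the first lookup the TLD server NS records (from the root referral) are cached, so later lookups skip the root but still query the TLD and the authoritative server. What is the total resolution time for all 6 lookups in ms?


Lookup 1 (cold cache): local + root + TLD + auth = 4 + 40 + 50 + 25 = 119 ms
Lookups 2..6 (TLD NS cached -> skip root; new domain -> still ask TLD and auth): local + TLD + auth = 4 + 50 + 25 = 79 ms each
Remaining 5 lookups: 5 * 79 = 395 ms
Total = 119 + 395 = 514 ms

514


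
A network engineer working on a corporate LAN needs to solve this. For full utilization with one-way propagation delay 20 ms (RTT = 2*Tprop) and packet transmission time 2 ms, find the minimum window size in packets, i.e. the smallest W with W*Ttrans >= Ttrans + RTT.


Given: Ttrans = 2 ms, RTT = 40 ms (= 2 * Tprop, Tprop = 20 ms)
Time until first ACK returns = Ttrans + RTT = 2 + 40 = 42 ms
Need W * Ttrans >= Ttrans + RTT  ->  W >= (Ttrans + RTT) / Ttrans
(Ttrans + RTT) / Ttrans = 42 / 2 = 21
W_min = ceil(21) = 21

21


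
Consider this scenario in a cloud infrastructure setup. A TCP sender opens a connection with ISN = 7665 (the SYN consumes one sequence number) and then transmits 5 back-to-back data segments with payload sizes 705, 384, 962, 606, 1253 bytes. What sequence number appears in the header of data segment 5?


The SYN occupies sequence number ISN = 7665, so the first data byte is ISN + 1 = 7666.
SEQ of data segment i = (ISN + 1) + sum of payload sizes of segments 1..i-1.
Segment 1: SEQ = 7666, payload = 705 bytes
Segment 2: SEQ = 8371, payload = 384 bytes
Segment 3: SEQ = 8755, payload = 962 bytes
Segment 4: SEQ = 9717, payload = 606 bytes
Segment 5: SEQ = 10323, payload = 1253 bytes
SEQ of segment 5 = 7666 + 705 + 384 + 962 + 606 = 10323

10323


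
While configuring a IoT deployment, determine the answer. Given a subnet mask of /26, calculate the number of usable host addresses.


Given: subnet mask /26
Host bits = 32 - 26 = 6
Total addresses = 2^6 = 64
Usable hosts = 64 - 2 (network + broadcast) = 62

62


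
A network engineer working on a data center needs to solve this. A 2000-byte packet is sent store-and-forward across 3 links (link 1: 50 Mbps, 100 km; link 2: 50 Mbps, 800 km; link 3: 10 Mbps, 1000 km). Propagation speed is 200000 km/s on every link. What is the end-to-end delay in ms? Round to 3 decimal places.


Packet = 2000 bytes = 16000 bits. Store-and-forward: sum (t_trans + t_prop) per link.
Link 1: t_trans = 16000/(50*10^6) s = 0.3200 ms; t_prop = 100/200000 s = 0.5000 ms; subtotal = 0.8200 ms
Link 2: t_trans = 16000/(50*10^6) s = 0.3200 ms; t_prop = 800/200000 s = 4.0000 ms; subtotal = 4.3200 ms
Link 3: t_trans = 16000/(10*10^6) s = 1.6000 ms; t_prop = 1000/200000 s = 5.0000 ms; subtotal = 6.6000 ms
End-to-end = 0.8200 + 4.3200 + 6.6000 = 11.7400 ms -> 11.740 ms (3 dp)

11.740


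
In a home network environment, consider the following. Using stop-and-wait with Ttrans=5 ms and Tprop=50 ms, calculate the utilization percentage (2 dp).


Given: Ttrans = 5 ms, Tprop = 50 ms
RTT = 2 * Tprop = 2 * 50 = 100 ms
U = Ttrans / (Ttrans + RTT)
U = 5 / (5 + 100)
U = 5 / 105 = 0.047619
U% = 4.76%

4.76


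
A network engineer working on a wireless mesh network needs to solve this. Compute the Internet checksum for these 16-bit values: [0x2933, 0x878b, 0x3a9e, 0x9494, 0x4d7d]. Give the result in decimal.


Given words: [0x2933, 0x878b, 0x3a9e, 0x9494, 0x4d7d]
Step 1: Sum all words
Raw sum = 10547 + 34699 + 15006 + 38036 + 19837 = 118125
Step 2: Fold carry: (52589 + 1) = 52590
One's complement = ~52590 & 0xFFFF = 12945

12945


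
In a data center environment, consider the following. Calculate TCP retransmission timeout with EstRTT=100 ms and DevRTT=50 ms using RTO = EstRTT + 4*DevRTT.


Given: EstRTT = 100 ms, DevRTT = 50 ms
Timeout = EstRTT + 4 * DevRTT
4 * DevRTT = 4 * 50 = 200
Timeout = 100 + 200 = 300 ms

300


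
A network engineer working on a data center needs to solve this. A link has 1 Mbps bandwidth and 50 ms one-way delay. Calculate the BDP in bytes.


Given: bandwidth = 1 Mbps, delay = 50 ms
BDP in bits = 1 * 10^6 * 50 / 1000
BDP in bits = 50000
BDP in bytes = 50000 / 8 = 6250

6250


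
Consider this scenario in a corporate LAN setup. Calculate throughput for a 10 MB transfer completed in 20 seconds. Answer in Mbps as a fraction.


Given: file = 10 MB, time = 20 s
File in Mb = 10 * 8 = 80 Mb
Throughput = 80 / 20 Mbps
Throughput = 4 Mbps

4


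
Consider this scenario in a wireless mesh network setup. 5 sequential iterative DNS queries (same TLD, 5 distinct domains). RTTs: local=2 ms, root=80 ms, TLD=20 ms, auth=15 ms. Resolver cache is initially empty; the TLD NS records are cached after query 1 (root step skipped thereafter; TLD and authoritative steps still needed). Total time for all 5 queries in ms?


Lookup 1 (cold cache): local + root + TLD + auth = 2 + 80 + 20 + 15 = 117 ms
Lookups 2..5 (TLD NS cached -> skip root; new domain -> still ask TLD and auth): local + TLD + auth = 2 + 20 + 15 = 37 ms each
Remaining 4 lookups: 4 * 37 = 148 ms
Total = 117 + 148 = 265 ms

265


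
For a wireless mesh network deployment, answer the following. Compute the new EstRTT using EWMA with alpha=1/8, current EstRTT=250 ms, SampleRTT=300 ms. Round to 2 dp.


Given: EstRTT = 250 ms, SampleRTT = 300 ms, alpha = 1/8
New EstRTT = (1 - alpha) * EstRTT + alpha * SampleRTT
(7/8) * 250 = 218.75
(1/8) * 300 = 37.5
New EstRTT = 218.75 + 37.5 = 256.25 ms -> 256.25 ms (2 dp)

256.25


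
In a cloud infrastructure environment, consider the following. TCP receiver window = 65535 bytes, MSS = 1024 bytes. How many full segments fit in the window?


Given: RWND = 65535 bytes, MSS = 1024 bytes
Full segments = floor(RWND / MSS)
Full segments = floor(65535 / 1024)
Full segments = floor(63.999) = 63

63


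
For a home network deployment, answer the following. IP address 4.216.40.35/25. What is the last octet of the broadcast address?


Given: IP = 4.216.40.35, prefix = /25
Host bits = 32 - 25 = 7
Network last octet = 35 AND mask = 0
Host part size = 2^7 - 1 = 127
Broadcast last octet = 0 OR 127 = 127

127


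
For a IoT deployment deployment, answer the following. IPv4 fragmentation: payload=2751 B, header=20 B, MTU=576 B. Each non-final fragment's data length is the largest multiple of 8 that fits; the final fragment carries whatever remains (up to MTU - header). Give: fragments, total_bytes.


Max data per non-final fragment = floor((MTU - header)/8)*8 = floor((576 - 20)/8)*8 = floor(556/8)*8 = 552 B
Final fragment needs no 8-byte alignment: it can carry up to MTU - header = 556 B
Non-final fragments needed = ceil((payload - 556) / 552) = ceil(2195/552) = ceil(3.9764) = 4
Number of fragments = 4 + 1 = 5
Fragment sizes (data): 4 * 552 B + 543 B (last, 543 <= 556 OK)
Total bytes sent = payload + n_frags * header = 2751 + 5*20 = 2751 + 100 = 2851 B

5, 2851


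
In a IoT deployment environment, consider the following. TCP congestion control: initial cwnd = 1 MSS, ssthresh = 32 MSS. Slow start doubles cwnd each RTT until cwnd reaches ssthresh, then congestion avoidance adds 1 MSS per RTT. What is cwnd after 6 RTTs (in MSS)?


RTT 0: cwnd = 1 MSS (initial)
RTT 1: cwnd = 2 MSS (slow start, doubled)
RTT 2: cwnd = 4 MSS (slow start, doubled)
RTT 3: cwnd = 8 MSS (slow start, doubled)
RTT 4: cwnd = 16 MSS (slow start, doubled)
RTT 5: cwnd = 32 MSS (slow start, doubled)
RTT 6: cwnd = 33 MSS (congestion avoidance, +1)

33


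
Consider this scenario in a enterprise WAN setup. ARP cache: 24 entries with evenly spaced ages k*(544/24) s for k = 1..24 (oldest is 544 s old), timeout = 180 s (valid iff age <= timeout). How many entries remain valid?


Ages are k * 544/24 s for k = 1..24 (spacing = 22.6667 s).
Entry k is valid iff k * 544/24 <= 180 iff k <= 24 * 180 / 544 = 7.9412
n_valid = floor(7.9412) = 7
(n_stale = 24 - 7 = 17)

7


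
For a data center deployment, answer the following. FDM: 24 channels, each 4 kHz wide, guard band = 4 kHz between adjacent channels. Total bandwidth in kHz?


Given: 24 channels, 4 kHz each, guard = 4 kHz
Channel bandwidth = 24 * 4 = 96 kHz
Guard bands = 23 gaps * 4 kHz = 92 kHz
Total = 96 + 92 = 188 kHz

188


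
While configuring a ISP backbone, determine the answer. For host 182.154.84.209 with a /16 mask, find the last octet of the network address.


Given: IP = 182.154.84.209, prefix = /16
Subnet mask = 255.255.0.0
Last octet of IP: 209
Last octet of mask: 0
Network last octet = 209 AND 0 = 0

0


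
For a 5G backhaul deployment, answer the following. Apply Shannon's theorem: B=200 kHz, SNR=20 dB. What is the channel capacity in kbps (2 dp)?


Given: B = 200 kHz, SNR = 20 dB
SNR linear = 10^(20/10) = 100
1 + SNR = 101
log2(101) = 6.6582114828
C = 200 * 1000 * 6.6582114828 = 1331642.2966 bps
C = 1331.642297 kbps -> 1331.64 kbps (2 dp)

1331.64


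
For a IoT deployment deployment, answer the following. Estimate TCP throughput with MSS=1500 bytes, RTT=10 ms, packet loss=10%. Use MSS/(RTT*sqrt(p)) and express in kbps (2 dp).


Given: MSS = 1500 bytes, RTT = 10 ms, loss = 10%
RTT in seconds = 10 / 1000 = 0.01
Loss rate = 10% = 0.1
sqrt(loss) = sqrt(0.1) = 0.316227766017
Throughput (bytes/s) = 1500 / (0.01 * 0.316227766017) = 474341.6490
Throughput (kbps) = 474341.6490 * 8 / 1000 = 3794.733192 -> 3794.73 kbps (2 dp)

3794.73


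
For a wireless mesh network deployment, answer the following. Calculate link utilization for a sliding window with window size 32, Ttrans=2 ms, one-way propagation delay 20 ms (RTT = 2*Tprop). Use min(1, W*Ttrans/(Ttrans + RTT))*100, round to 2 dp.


Given: W = 32, Ttrans = 2 ms, RTT = 40 ms (= 2 * Tprop, Tprop = 20 ms)
Cycle time = Ttrans + RTT = 2 + 40 = 42 ms (first packet sent until its ACK returns)
W * Ttrans = 32 * 2 = 64 ms of sending per cycle
W * Ttrans / (Ttrans + RTT) = 64 / 42 = 1.523810
U = min(1, 1.523810) = 1.000000
U% = 100.00%

100.00


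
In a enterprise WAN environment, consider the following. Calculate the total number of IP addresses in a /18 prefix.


Given: CIDR prefix /18
Host bits = 32 - 18 = 14
Total addresses = 2^14 = 16384

16384


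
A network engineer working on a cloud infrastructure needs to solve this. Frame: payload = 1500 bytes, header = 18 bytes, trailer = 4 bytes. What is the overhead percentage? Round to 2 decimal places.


Given: payload = 1500 B, header = 18 B, trailer = 4 B
Overhead bytes = header + trailer = 18 + 4 = 22
Total frame = payload + overhead = 1500 + 22 = 1522
Overhead % = 22 / 1522 * 100 = 1.4455% -> 1.45% (2 dp)

1.45


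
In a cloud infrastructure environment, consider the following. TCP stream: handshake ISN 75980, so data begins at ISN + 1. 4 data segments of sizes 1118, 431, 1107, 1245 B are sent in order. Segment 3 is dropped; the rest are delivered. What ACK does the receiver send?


SYN uses sequence number 75980; first data byte = ISN + 1 = 75981.
Segment 1: SEQ = 75981, len = 1118 B, covers [75981, 77098]
Segment 2: SEQ = 77099, len = 431 B, covers [77099, 77529]
Segment 3: SEQ = 77530, len = 1107 B, covers [77530, 78636] [LOST]
Segment 4: SEQ = 78637, len = 1245 B, covers [78637, 79881]
In-order data received: bytes [75981, 77529] (segments 1..2).
Segment 3 missing -> gap begins at byte 77530; later segments buffered out of order.
Cumulative ACK = next expected in-order byte = 75981 + 1118 + 431 = 77530

77530


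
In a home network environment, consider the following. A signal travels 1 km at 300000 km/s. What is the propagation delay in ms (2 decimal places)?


Given: distance = 1 km, speed = 300000 km/s
Delay = distance / speed = 1 / 300000 seconds
Delay in ms = 1 * 1000 / 300000
Delay = 0.0033 ms
Rounded to 2 dp = 0.00 ms

0.00


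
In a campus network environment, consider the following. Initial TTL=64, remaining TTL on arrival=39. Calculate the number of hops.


Given: initial TTL = 64, received TTL = 39
Hops = initial TTL - received TTL
Hops = 64 - 39 = 25

25


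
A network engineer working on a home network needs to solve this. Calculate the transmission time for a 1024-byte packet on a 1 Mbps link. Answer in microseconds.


Given: packet = 1024 bytes, bandwidth = 1 Mbps
Packet in bits = 1024 * 8 = 8192 bits
Bandwidth = 1 * 10^6 = 1000000 bps
Time = 8192 / 1000000 seconds
Time in us = 8192 * 10^6 / 1000000 = 8192

8192


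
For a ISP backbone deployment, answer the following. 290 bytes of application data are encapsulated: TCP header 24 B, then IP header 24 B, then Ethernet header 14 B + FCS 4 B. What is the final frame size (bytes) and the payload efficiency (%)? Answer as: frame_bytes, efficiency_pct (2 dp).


TCP segment = 290 + 24 = 314 B
IP packet = 314 + 24 = 338 B
Ethernet frame = 338 + 14 + 4 = 356 B
Efficiency = app / frame = 290 / 356 = 0.814607 = 81.4607% -> 81.46% (2 dp)

356, 81.46


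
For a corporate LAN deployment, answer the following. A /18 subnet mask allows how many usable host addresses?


Given: subnet mask /18
Host bits = 32 - 18 = 14
Total addresses = 2^14 = 16384
Usable hosts = 16384 - 2 (network + broadcast) = 16382

16382


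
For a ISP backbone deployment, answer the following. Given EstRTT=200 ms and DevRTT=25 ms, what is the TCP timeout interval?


Given: EstRTT = 200 ms, DevRTT = 25 ms
Timeout = EstRTT + 4 * DevRTT
4 * DevRTT = 4 * 25 = 100
Timeout = 200 + 100 = 300 ms

300


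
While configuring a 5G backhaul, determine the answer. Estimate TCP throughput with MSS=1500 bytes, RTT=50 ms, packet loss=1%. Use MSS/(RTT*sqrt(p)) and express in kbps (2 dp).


Given: MSS = 1500 bytes, RTT = 50 ms, loss = 1%
RTT in seconds = 50 / 1000 = 0.05
Loss rate = 1% = 0.01
sqrt(loss) = sqrt(0.01) = 0.1
Throughput (bytes/s) = 1500 / (0.05 * 0.1) = 300000.0000
Throughput (kbps) = 300000.0000 * 8 / 1000 = 2400.000000 -> 2400.00 kbps (2 dp)

2400.00


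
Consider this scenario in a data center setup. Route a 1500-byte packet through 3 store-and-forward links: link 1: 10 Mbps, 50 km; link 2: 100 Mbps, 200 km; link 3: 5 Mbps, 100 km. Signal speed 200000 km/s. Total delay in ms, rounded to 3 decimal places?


Packet = 1500 bytes = 12000 bits. Store-and-forward: sum (t_trans + t_prop) per link.
Link 1: t_trans = 12000/(10*10^6) s = 1.2000 ms; t_prop = 50/200000 s = 0.2500 ms; subtotal = 1.4500 ms
Link 2: t_trans = 12000/(100*10^6) s = 0.1200 ms; t_prop = 200/200000 s = 1.0000 ms; subtotal = 1.1200 ms
Link 3: t_trans = 12000/(5*10^6) s = 2.4000 ms; t_prop = 100/200000 s = 0.5000 ms; subtotal = 2.9000 ms
End-to-end = 1.4500 + 1.1200 + 2.9000 = 5.4700 ms -> 5.470 ms (3 dp)

5.470


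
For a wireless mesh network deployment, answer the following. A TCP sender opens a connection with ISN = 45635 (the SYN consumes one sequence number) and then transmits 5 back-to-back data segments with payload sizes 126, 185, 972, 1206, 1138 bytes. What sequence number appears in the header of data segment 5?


The SYN occupies sequence number ISN = 45635, so the first data byte is ISN + 1 = 45636.
SEQ of data segment i = (ISN + 1) + sum of payload sizes of segments 1..i-1.
Segment 1: SEQ = 45636, payload = 126 bytes
Segment 2: SEQ = 45762, payload = 185 bytes
Segment 3: SEQ = 45947, payload = 972 bytes
Segment 4: SEQ = 46919, payload = 1206 bytes
Segment 5: SEQ = 48125, payload = 1138 bytes
SEQ of segment 5 = 45636 + 126 + 185 + 972 + 1206 = 48125

48125


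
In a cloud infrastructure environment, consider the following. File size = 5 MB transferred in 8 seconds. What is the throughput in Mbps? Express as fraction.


Given: file = 5 MB, time = 8 s
File in Mb = 5 * 8 = 40 Mb
Throughput = 40 / 8 Mbps
Throughput = 5 Mbps

5


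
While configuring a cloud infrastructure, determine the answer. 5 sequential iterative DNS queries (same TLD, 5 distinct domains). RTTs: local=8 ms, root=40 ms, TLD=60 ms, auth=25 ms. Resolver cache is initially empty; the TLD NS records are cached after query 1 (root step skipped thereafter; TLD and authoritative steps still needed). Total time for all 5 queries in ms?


Lookup 1 (cold cache): local + root + TLD + auth = 8 + 40 + 60 + 25 = 133 ms
Lookups 2..5 (TLD NS cached -> skip root; new domain -> still ask TLD and auth): local + TLD + auth = 8 + 60 + 25 = 93 ms each
Remaining 4 lookups: 4 * 93 = 372 ms
Total = 133 + 372 = 505 ms

505


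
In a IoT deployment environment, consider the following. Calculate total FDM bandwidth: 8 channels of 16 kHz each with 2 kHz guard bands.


Given: 8 channels, 16 kHz each, guard = 2 kHz
Channel bandwidth = 8 * 16 = 128 kHz
Guard bands = 7 gaps * 2 kHz = 14 kHz
Total = 128 + 14 = 142 kHz

142


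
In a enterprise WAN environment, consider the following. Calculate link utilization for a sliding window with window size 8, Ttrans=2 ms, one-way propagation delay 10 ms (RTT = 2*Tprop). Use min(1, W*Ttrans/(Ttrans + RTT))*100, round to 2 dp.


Given: W = 8, Ttrans = 2 ms, RTT = 20 ms (= 2 * Tprop, Tprop = 10 ms)
Cycle time = Ttrans + RTT = 2 + 20 = 22 ms (first packet sent until its ACK returns)
W * Ttrans = 8 * 2 = 16 ms of sending per cycle
W * Ttrans / (Ttrans + RTT) = 16 / 22 = 0.727273
U = min(1, 0.727273) = 0.727273
U% = 72.73%

72.73


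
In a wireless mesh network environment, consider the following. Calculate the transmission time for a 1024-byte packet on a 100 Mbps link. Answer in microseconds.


Given: packet = 1024 bytes, bandwidth = 100 Mbps
Packet in bits = 1024 * 8 = 8192 bits
Bandwidth = 100 * 10^6 = 100000000 bps
Time = 8192 / 100000000 seconds
Time in us = 8192 * 10^6 / 100000000 = 81.92

81.92


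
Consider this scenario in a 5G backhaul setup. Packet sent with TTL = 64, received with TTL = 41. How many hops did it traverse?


Given: initial TTL = 64, received TTL = 41
Hops = initial TTL - received TTL
Hops = 64 - 41 = 23

23


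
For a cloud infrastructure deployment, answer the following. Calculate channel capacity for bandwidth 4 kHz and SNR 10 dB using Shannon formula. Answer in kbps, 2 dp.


Given: B = 4 kHz, SNR = 10 dB
SNR linear = 10^(10/10) = 10
1 + SNR = 11
log2(11) = 3.4594316186
C = 4 * 1000 * 3.4594316186 = 13837.7265 bps
C = 13.837726 kbps -> 13.84 kbps (2 dp)

13.84


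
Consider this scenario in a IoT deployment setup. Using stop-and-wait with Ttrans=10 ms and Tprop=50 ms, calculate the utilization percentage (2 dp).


Given: Ttrans = 10 ms, Tprop = 50 ms
RTT = 2 * Tprop = 2 * 50 = 100 ms
U = Ttrans / (Ttrans + RTT)
U = 10 / (10 + 100)
U = 10 / 110 = 0.090909
U% = 9.09%

9.09


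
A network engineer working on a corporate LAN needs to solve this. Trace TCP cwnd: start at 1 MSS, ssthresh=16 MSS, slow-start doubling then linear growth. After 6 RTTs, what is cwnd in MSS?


RTT 0: cwnd = 1 MSS (initial)
RTT 1: cwnd = 2 MSS (slow start, doubled)
RTT 2: cwnd = 4 MSS (slow start, doubled)
RTT 3: cwnd = 8 MSS (slow start, doubled)
RTT 4: cwnd = 16 MSS (slow start, doubled)
RTT 5: cwnd = 17 MSS (congestion avoidance, +1)
RTT 6: cwnd = 18 MSS (congestion avoidance, +1)

18


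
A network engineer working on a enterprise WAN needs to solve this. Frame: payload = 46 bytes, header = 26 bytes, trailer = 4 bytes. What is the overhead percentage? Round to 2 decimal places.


Given: payload = 46 B, header = 26 B, trailer = 4 B
Overhead bytes = header + trailer = 26 + 4 = 30
Total frame = payload + overhead = 46 + 30 = 76
Overhead % = 30 / 76 * 100 = 39.4737% -> 39.47% (2 dp)

39.47


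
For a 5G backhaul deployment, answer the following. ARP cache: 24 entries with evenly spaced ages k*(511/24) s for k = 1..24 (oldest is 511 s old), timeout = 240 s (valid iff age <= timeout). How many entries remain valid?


Ages are k * 511/24 s for k = 1..24 (spacing = 21.2917 s).
Entry k is valid iff k * 511/24 <= 240 iff k <= 24 * 240 / 511 = 11.2720
n_valid = floor(11.2720) = 11
(n_stale = 24 - 11 = 13)

11


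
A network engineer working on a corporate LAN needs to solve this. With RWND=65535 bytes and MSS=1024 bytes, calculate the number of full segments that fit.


Given: RWND = 65535 bytes, MSS = 1024 bytes
Full segments = floor(RWND / MSS)
Full segments = floor(65535 / 1024)
Full segments = floor(63.999) = 63

63


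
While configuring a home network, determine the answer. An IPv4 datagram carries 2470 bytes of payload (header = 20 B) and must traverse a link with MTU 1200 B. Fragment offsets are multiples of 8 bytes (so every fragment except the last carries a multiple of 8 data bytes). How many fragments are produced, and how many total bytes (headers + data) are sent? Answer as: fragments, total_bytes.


Max data per non-final fragment = floor((MTU - header)/8)*8 = floor((1200 - 20)/8)*8 = floor(1180/8)*8 = 1176 B
Final fragment needs no 8-byte alignment: it can carry up to MTU - header = 1180 B
Non-final fragments needed = ceil((payload - 1180) / 1176) = ceil(1290/1176) = ceil(1.0969) = 2
Number of fragments = 2 + 1 = 3
Fragment sizes (data): 2 * 1176 B + 118 B (last, 118 <= 1180 OK)
Total bytes sent = payload + n_frags * header = 2470 + 3*20 = 2470 + 60 = 2530 B

3, 2530


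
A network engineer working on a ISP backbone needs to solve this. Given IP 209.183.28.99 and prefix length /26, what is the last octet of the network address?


Given: IP = 209.183.28.99, prefix = /26
Subnet mask = 255.255.255.192
Last octet of IP: 99
Last octet of mask: 192
Network last octet = 99 AND 192 = 64

64


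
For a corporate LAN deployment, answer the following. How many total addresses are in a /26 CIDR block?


Given: CIDR prefix /26
Host bits = 32 - 26 = 6
Total addresses = 2^6 = 64

64


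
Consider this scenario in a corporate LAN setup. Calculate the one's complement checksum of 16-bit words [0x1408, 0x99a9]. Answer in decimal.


Given words: [0x1408, 0x99a9]
Step 1: Sum all words
Raw sum = 5128 + 39337 = 44465
One's complement = ~44465 & 0xFFFF = 21070

21070


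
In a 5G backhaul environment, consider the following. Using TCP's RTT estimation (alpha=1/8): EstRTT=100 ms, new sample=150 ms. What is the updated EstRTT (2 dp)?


Given: EstRTT = 100 ms, SampleRTT = 150 ms, alpha = 1/8
New EstRTT = (1 - alpha) * EstRTT + alpha * SampleRTT
(7/8) * 100 = 87.5
(1/8) * 150 = 18.75
New EstRTT = 87.5 + 18.75 = 106.25 ms -> 106.25 ms (2 dp)

106.25


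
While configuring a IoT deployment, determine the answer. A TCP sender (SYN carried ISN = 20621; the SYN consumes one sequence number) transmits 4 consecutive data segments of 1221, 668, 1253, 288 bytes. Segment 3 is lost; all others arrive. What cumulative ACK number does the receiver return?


SYN uses sequence number 20621; first data byte = ISN + 1 = 20622.
Segment 1: SEQ = 20622, len = 1221 B, covers [20622, 21842]
Segment 2: SEQ = 21843, len = 668 B, covers [21843, 22510]
Segment 3: SEQ = 22511, len = 1253 B, covers [22511, 23763] [LOST]
Segment 4: SEQ = 23764, len = 288 B, covers [23764, 24051]
In-order data received: bytes [20622, 22510] (segments 1..2).
Segment 3 missing -> gap begins at byte 22511; later segments buffered out of order.
Cumulative ACK = next expected in-order byte = 20622 + 1221 + 668 = 22511

22511


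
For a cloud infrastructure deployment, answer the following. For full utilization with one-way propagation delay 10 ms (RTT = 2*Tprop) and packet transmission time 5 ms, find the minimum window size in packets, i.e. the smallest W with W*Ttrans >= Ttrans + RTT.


Given: Ttrans = 5 ms, RTT = 20 ms (= 2 * Tprop, Tprop = 10 ms)
Time until first ACK returns = Ttrans + RTT = 5 + 20 = 25 ms
Need W * Ttrans >= Ttrans + RTT  ->  W >= (Ttrans + RTT) / Ttrans
(Ttrans + RTT) / Ttrans = 25 / 5 = 5
W_min = ceil(5) = 5

5


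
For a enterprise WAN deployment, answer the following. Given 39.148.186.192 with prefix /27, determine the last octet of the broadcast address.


Given: IP = 39.148.186.192, prefix = /27
Host bits = 32 - 27 = 5
Network last octet = 192 AND mask = 192
Host part size = 2^5 - 1 = 31
Broadcast last octet = 192 OR 31 = 223

223


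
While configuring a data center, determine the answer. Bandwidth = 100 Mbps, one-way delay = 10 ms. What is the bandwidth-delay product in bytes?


Given: bandwidth = 100 Mbps, delay = 10 ms
BDP in bits = 100 * 10^6 * 10 / 1000
BDP in bits = 1000000
BDP in bytes = 1000000 / 8 = 125000

125000


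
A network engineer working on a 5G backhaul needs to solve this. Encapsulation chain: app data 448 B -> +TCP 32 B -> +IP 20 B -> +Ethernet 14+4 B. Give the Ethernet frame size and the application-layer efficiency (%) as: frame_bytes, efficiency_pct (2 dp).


TCP segment = 448 + 32 = 480 B
IP packet = 480 + 20 = 500 B
Ethernet frame = 500 + 14 + 4 = 518 B
Efficiency = app / frame = 448 / 518 = 0.864865 = 86.4865% -> 86.49% (2 dp)

518, 86.49


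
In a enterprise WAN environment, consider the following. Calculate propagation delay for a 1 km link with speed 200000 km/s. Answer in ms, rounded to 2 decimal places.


Given: distance = 1 km, speed = 200000 km/s
Delay = distance / speed = 1 / 200000 seconds
Delay in ms = 1 * 1000 / 200000
Delay = 0.0050 ms
Rounded to 2 dp = 0.01 ms

0.01


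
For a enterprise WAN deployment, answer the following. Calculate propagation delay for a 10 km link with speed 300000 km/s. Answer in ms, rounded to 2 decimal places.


Given: distance = 10 km, speed = 300000 km/s
Delay = distance / speed = 10 / 300000 seconds
Delay in ms = 10 * 1000 / 300000
Delay = 0.0333 ms
Rounded to 2 dp = 0.03 ms

0.03


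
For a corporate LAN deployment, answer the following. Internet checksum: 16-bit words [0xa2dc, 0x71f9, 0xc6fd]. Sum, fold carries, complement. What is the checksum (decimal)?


Given words: [0xa2dc, 0x71f9, 0xc6fd]
Step 1: Sum all words
Raw sum = 41692 + 29177 + 50941 = 121810
Step 2: Fold carry: (56274 + 1) = 56275
One's complement = ~56275 & 0xFFFF = 9260

9260


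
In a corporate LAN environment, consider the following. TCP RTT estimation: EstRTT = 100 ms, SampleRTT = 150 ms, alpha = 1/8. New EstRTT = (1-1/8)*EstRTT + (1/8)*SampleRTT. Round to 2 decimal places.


Given: EstRTT = 100 ms, SampleRTT = 150 ms, alpha = 1/8
New EstRTT = (1 - alpha) * EstRTT + alpha * SampleRTT
(7/8) * 100 = 87.5
(1/8) * 150 = 18.75
New EstRTT = 87.5 + 18.75 = 106.25 ms -> 106.25 ms (2 dp)

106.25


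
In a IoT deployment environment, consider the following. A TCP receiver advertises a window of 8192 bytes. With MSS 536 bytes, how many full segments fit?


Given: RWND = 8192 bytes, MSS = 536 bytes
Full segments = floor(RWND / MSS)
Full segments = floor(8192 / 536)
Full segments = floor(15.2836) = 15

15


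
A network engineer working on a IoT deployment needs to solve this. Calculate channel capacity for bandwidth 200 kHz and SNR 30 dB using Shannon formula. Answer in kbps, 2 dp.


Given: B = 200 kHz, SNR = 30 dB
SNR linear = 10^(30/10) = 1000
1 + SNR = 1001
log2(1001) = 9.9672262588
C = 200 * 1000 * 9.9672262588 = 1993445.2518 bps
C = 1993.445252 kbps -> 1993.45 kbps (2 dp)

1993.45


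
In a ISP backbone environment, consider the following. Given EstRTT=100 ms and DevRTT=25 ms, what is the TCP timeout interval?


Given: EstRTT = 100 ms, DevRTT = 25 ms
Timeout = EstRTT + 4 * DevRTT
4 * DevRTT = 4 * 25 = 100
Timeout = 100 + 100 = 200 ms

200


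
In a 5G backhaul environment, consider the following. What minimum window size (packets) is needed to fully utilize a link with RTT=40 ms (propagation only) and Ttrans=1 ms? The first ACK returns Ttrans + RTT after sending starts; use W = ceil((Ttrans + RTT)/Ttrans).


Given: Ttrans = 1 ms, RTT = 40 ms (= 2 * Tprop, Tprop = 20 ms)
Time until first ACK returns = Ttrans + RTT = 1 + 40 = 41 ms
Need W * Ttrans >= Ttrans + RTT  ->  W >= (Ttrans + RTT) / Ttrans
(Ttrans + RTT) / Ttrans = 41 / 1 = 41
W_min = ceil(41) = 41

41


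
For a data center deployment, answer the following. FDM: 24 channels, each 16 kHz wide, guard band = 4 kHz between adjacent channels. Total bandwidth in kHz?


Given: 24 channels, 16 kHz each, guard = 4 kHz
Channel bandwidth = 24 * 16 = 384 kHz
Guard bands = 23 gaps * 4 kHz = 92 kHz
Total = 384 + 92 = 476 kHz

476


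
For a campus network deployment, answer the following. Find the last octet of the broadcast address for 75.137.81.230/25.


Given: IP = 75.137.81.230, prefix = /25
Host bits = 32 - 25 = 7
Network last octet = 230 AND mask = 128
Host part size = 2^7 - 1 = 127
Broadcast last octet = 128 OR 127 = 255

255


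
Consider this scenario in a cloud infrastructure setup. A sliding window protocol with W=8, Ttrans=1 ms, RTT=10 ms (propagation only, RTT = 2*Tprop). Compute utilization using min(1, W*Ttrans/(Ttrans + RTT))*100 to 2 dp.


Given: W = 8, Ttrans = 1 ms, RTT = 10 ms (= 2 * Tprop, Tprop = 5 ms)
Cycle time = Ttrans + RTT = 1 + 10 = 11 ms (first packet sent until its ACK returns)
W * Ttrans = 8 * 1 = 8 ms of sending per cycle
W * Ttrans / (Ttrans + RTT) = 8 / 11 = 0.727273
U = min(1, 0.727273) = 0.727273
U% = 72.73%

72.73


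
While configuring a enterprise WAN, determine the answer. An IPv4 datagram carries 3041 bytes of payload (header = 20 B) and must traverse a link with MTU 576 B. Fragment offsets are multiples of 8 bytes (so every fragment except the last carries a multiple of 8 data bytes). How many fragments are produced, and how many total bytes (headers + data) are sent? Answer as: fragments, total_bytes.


Max data per non-final fragment = floor((MTU - header)/8)*8 = floor((576 - 20)/8)*8 = floor(556/8)*8 = 552 B
Final fragment needs no 8-byte alignment: it can carry up to MTU - header = 556 B
Non-final fragments needed = ceil((payload - 556) / 552) = ceil(2485/552) = ceil(4.5018) = 5
Number of fragments = 5 + 1 = 6
Fragment sizes (data): 5 * 552 B + 281 B (last, 281 <= 556 OK)
Total bytes sent = payload + n_frags * header = 3041 + 6*20 = 3041 + 120 = 3161 B

6, 3161


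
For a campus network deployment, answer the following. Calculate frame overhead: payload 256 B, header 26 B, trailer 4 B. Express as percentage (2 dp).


Given: payload = 256 B, header = 26 B, trailer = 4 B
Overhead bytes = header + trailer = 26 + 4 = 30
Total frame = payload + overhead = 256 + 30 = 286
Overhead % = 30 / 286 * 100 = 10.4895% -> 10.49% (2 dp)

10.49


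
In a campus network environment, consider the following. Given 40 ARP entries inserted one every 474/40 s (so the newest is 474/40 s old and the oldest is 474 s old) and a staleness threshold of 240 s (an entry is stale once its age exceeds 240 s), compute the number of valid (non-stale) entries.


Ages are k * 474/40 s for k = 1..40 (spacing = 11.8500 s).
Entry k is valid iff k * 474/40 <= 240 iff k <= 40 * 240 / 474 = 20.2532
n_valid = floor(20.2532) = 20
(n_stale = 40 - 20 = 20)

20


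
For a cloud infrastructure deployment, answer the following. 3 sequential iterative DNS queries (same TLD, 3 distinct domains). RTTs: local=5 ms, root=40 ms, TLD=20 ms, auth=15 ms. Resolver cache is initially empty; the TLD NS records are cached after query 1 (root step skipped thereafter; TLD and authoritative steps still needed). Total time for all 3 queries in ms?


Lookup 1 (cold cache): local + root + TLD + auth = 5 + 40 + 20 + 15 = 80 ms
Lookups 2..3 (TLD NS cached -> skip root; new domain -> still ask TLD and auth): local + TLD + auth = 5 + 20 + 15 = 40 ms each
Remaining 2 lookups: 2 * 40 = 80 ms
Total = 80 + 80 = 160 ms

160


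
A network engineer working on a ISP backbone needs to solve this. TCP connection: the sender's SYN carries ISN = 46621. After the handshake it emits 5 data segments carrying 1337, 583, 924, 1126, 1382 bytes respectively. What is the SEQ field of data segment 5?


The SYN occupies sequence number ISN = 46621, so the first data byte is ISN + 1 = 46622.
SEQ of data segment i = (ISN + 1) + sum of payload sizes of segments 1..i-1.
Segment 1: SEQ = 46622, payload = 1337 bytes
Segment 2: SEQ = 47959, payload = 583 bytes
Segment 3: SEQ = 48542, payload = 924 bytes
Segment 4: SEQ = 49466, payload = 1126 bytes
Segment 5: SEQ = 50592, payload = 1382 bytes
SEQ of segment 5 = 46622 + 1337 + 583 + 924 + 1126 = 50592

50592


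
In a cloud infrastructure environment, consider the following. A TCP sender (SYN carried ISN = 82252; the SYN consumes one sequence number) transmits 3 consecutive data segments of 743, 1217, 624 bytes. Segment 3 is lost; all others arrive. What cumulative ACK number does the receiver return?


SYN uses sequence number 82252; first data byte = ISN + 1 = 82253.
Segment 1: SEQ = 82253, len = 743 B, covers [82253, 82995]
Segment 2: SEQ = 82996, len = 1217 B, covers [82996, 84212]
Segment 3: SEQ = 84213, len = 624 B, covers [84213, 84836] [LOST]
In-order data received: bytes [82253, 84212] (segments 1..2).
Segment 3 missing -> gap begins at byte 84213.
Cumulative ACK = next expected in-order byte = 82253 + 743 + 1217 = 84213

84213


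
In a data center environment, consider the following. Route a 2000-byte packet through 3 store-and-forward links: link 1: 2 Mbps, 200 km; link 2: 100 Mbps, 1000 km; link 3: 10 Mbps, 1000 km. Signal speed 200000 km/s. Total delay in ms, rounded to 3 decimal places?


Packet = 2000 bytes = 16000 bits. Store-and-forward: sum (t_trans + t_prop) per link.
Link 1: t_trans = 16000/(2*10^6) s = 8.0000 ms; t_prop = 200/200000 s = 1.0000 ms; subtotal = 9.0000 ms
Link 2: t_trans = 16000/(100*10^6) s = 0.1600 ms; t_prop = 1000/200000 s = 5.0000 ms; subtotal = 5.1600 ms
Link 3: t_trans = 16000/(10*10^6) s = 1.6000 ms; t_prop = 1000/200000 s = 5.0000 ms; subtotal = 6.6000 ms
End-to-end = 9.0000 + 5.1600 + 6.6000 = 20.7600 ms -> 20.760 ms (3 dp)

20.760


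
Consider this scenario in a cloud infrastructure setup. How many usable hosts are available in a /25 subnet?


Given: subnet mask /25
Host bits = 32 - 25 = 7
Total addresses = 2^7 = 128
Usable hosts = 128 - 2 (network + broadcast) = 126

126


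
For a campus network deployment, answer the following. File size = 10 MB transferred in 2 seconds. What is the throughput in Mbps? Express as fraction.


Given: file = 10 MB, time = 2 s
File in Mb = 10 * 8 = 80 Mb
Throughput = 80 / 2 Mbps
Throughput = 40 Mbps

40


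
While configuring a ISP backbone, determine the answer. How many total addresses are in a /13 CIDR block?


Given: CIDR prefix /13
Host bits = 32 - 13 = 19
Total addresses = 2^19 = 524288

524288


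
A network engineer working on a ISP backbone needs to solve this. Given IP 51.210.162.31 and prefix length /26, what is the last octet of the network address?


Given: IP = 51.210.162.31, prefix = /26
Subnet mask = 255.255.255.192
Last octet of IP: 31
Last octet of mask: 192
Network last octet = 31 AND 192 = 0

0


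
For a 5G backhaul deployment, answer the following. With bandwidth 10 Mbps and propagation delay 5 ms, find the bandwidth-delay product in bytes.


Given: bandwidth = 10 Mbps, delay = 5 ms
BDP in bits = 10 * 10^6 * 5 / 1000
BDP in bits = 50000
BDP in bytes = 50000 / 8 = 6250

6250


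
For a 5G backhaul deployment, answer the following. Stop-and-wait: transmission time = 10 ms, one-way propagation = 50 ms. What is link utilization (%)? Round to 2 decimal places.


Given: Ttrans = 10 ms, Tprop = 50 ms
RTT = 2 * Tprop = 2 * 50 = 100 ms
U = Ttrans / (Ttrans + RTT)
U = 10 / (10 + 100)
U = 10 / 110 = 0.090909
U% = 9.09%

9.09


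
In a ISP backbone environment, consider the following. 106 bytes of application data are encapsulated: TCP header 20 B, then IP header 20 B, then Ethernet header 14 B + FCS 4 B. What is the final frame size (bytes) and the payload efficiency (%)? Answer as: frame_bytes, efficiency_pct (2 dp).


TCP segment = 106 + 20 = 126 B
IP packet = 126 + 20 = 146 B
Ethernet frame = 146 + 14 + 4 = 164 B
Efficiency = app / frame = 106 / 164 = 0.646341 = 64.6341% -> 64.63% (2 dp)

164, 64.63
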